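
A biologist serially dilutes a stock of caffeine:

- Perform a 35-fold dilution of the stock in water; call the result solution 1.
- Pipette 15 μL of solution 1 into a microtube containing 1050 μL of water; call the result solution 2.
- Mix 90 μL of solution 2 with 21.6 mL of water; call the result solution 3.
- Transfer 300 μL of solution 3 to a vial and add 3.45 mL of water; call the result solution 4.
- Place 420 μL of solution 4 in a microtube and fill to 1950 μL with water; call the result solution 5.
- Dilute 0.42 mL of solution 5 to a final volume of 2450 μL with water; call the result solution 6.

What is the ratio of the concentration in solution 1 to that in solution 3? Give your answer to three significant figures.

1.71 × 10^4

Step 1: 35-fold → factor 35
Step 2: 15 μL + 1050 μL = 1065 μL total → factor 1065/15 = 71
Step 3: 90 μL + 21.6 mL = 21690 μL total → factor 21690/90 = 241
Dilution factor to solution 1 = 35; to solution 3 = 5.9888 × 10^5
[solution 1]/[solution 3] = (factor to solution 3)/(factor to solution 1) = 5.9888 × 10^5/35 = 1.71 × 10^4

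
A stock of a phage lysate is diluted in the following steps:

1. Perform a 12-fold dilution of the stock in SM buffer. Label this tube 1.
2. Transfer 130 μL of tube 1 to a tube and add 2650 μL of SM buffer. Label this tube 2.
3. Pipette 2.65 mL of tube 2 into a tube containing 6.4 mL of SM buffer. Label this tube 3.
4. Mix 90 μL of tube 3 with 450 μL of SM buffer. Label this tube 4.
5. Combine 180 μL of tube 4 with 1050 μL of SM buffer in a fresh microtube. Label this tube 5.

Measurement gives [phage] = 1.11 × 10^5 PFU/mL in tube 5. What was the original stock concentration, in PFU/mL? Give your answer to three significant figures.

Step 1: 12-fold → factor 12
Step 2: 130 μL + 2650 μL = 2780 μL total → factor 2780/130 = 21.385
Step 3: 2.65 mL + 6.4 mL = 9.05 mL total → factor 9.05/2.65 = 3.4151
Step 4: 90 μL + 450 μL = 540 μL total → factor 540/90 = 6
Step 5: 180 μL + 1050 μL = 1230 μL total → factor 1230/180 = 6.8333
Overall dilution factor = 12 × 21.385 × 3.4151 × 6 × 6.8333 = 35931
Stock = 1.11 × 10^5 PFU/mL × 35931 = 3.99 × 10^9 PFU/mL

3.99 × 10^9 PFU/mL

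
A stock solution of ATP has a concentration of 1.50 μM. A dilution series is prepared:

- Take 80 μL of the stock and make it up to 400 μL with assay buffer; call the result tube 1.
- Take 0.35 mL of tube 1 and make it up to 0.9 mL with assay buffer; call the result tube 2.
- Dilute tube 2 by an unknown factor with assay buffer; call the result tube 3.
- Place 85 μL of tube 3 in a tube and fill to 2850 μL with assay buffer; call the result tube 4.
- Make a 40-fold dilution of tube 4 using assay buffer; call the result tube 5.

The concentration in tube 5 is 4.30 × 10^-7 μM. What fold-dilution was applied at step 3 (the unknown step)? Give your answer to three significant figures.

Step 1: 80 μL brought to 400 μL → factor 400/80 = 5
Step 2: 0.35 mL brought to 0.9 mL → factor 0.9/0.35 = 2.5714
Step 3: unknown factor x
Step 4: 85 μL brought to 2850 μL → factor 2850/85 = 33.529
Step 5: 40-fold → factor 40
Product of known-step factors = 17244
Overall factor = 1.50 μM / (4.30 × 10^-7 μM) = 3.4884 × 10^6
x = 3.4884 × 10^6 / 17244 = 202

202-fold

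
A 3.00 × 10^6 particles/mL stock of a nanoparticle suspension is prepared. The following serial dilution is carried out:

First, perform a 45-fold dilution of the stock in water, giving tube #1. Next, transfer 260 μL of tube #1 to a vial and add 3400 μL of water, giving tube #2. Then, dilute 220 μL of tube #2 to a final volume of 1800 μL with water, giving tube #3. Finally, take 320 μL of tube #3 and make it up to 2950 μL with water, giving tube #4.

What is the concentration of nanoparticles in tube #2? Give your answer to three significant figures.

4.74 × 10^3 particles/mL

Step 1: 45-fold → factor 45
Step 2: 260 μL + 3400 μL = 3660 μL total → factor 3660/260 = 14.077
Dilution factor through tube #2 = 45 × 14.077 = 633.46
[tube #2] = 3.00 × 10^6 particles/mL / 633.46 = 4.74 × 10^3 particles/mL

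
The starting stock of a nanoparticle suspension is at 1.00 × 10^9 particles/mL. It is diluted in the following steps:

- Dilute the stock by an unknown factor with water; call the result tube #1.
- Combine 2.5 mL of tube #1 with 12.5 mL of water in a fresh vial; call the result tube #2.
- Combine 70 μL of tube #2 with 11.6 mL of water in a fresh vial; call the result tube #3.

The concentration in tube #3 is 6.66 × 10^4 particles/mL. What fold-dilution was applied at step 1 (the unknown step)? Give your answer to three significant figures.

15.0-fold

Step 1: unknown factor x
Step 2: 2.5 mL + 12.5 mL = 15 mL total → factor 15/2.5 = 6
Step 3: 70 μL + 11.6 mL = 11670 μL total → factor 11670/70 = 166.71
Product of known-step factors = 1000.3
Overall factor = 1.00 × 10^9 particles/mL / (6.66 × 10^4 particles/mL) = 15015
x = 15015 / 1000.3 = 15.0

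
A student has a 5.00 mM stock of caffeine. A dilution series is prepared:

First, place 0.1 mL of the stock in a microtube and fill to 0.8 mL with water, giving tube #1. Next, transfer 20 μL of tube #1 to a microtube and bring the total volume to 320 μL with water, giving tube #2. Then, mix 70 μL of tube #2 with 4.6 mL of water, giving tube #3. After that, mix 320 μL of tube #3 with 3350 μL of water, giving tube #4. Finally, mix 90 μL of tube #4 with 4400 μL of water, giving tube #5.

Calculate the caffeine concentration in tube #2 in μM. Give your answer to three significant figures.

Step 1: 0.1 mL brought to 0.8 mL → factor 0.8/0.1 = 8
Step 2: 20 μL brought to 320 μL → factor 320/20 = 16
Dilution factor through tube #2 = 8 × 16 = 128
[tube #2] = 5.00 mM / 128 = 0.03906 mM = 39.1 μM

39.1 μM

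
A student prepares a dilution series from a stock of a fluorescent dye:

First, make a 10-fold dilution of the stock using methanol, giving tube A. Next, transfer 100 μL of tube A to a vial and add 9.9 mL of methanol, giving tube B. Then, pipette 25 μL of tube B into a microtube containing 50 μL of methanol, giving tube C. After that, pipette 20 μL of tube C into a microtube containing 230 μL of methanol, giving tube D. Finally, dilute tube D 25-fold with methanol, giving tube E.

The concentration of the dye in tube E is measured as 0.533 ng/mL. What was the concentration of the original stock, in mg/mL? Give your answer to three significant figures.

0.500 mg/mL

Step 1: 10-fold → factor 10
Step 2: 100 μL + 9.9 mL = 10000 μL total → factor 10000/100 = 100
Step 3: 25 μL + 50 μL = 75 μL total → factor 75/25 = 3
Step 4: 20 μL + 230 μL = 250 μL total → factor 250/20 = 12.5
Step 5: 25-fold → factor 25
Overall dilution factor = 10 × 100 × 3 × 12.5 × 25 = 9.375 × 10^5
Stock = 0.533 ng/mL × 9.375 × 10^5 = 4.997 × 10^5 ng/mL = 0.500 mg/mL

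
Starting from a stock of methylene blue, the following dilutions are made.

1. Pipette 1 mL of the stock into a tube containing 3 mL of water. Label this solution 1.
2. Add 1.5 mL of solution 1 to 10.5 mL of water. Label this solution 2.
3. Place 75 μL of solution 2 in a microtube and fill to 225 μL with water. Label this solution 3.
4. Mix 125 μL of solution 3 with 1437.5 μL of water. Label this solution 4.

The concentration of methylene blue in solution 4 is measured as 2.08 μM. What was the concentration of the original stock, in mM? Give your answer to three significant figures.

2.50 mM

Step 1: 1 mL + 3 mL = 4 mL total → factor 4/1 = 4
Step 2: 1.5 mL + 10.5 mL = 12 mL total → factor 12/1.5 = 8
Step 3: 75 μL brought to 225 μL → factor 225/75 = 3
Step 4: 125 μL + 1437.5 μL = 1562.5 μL total → factor 1562.5/125 = 12.5
Overall dilution factor = 4 × 8 × 3 × 12.5 = 1200
Stock = 2.08 μM × 1200 = 2496 μM = 2.50 mM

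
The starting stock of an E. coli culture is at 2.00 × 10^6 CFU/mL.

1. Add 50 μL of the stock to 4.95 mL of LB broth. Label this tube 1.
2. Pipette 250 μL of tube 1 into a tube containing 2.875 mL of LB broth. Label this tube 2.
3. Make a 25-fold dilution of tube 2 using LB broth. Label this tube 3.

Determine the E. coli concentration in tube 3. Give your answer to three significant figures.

Step 1: 50 μL + 4.95 mL = 5000 μL total → factor 5000/50 = 100
Step 2: 250 μL + 2.875 mL = 3125 μL total → factor 3125/250 = 12.5
Step 3: 25-fold → factor 25
Overall dilution factor = 100 × 12.5 × 25 = 31250
Final = 2.00 × 10^6 CFU/mL / 31250 = 64.0 CFU/mL

64.0 CFU/mL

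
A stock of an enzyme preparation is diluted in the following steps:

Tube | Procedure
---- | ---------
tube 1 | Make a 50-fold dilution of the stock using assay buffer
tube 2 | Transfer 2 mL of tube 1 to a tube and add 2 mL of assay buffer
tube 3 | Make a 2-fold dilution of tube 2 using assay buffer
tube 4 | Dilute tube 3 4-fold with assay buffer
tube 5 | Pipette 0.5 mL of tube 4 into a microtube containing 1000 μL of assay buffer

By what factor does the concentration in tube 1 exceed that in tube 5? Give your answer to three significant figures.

48.0

Step 1: 50-fold → factor 50
Step 2: 2 mL + 2 mL = 4 mL total → factor 4/2 = 2
Step 3: 2-fold → factor 2
Step 4: 4-fold → factor 4
Step 5: 0.5 mL + 1000 μL = 1.5 mL total → factor 1.5/0.5 = 3
Dilution factor to tube 1 = 50; to tube 5 = 2400
[tube 1]/[tube 5] = (factor to tube 5)/(factor to tube 1) = 2400/50 = 48.0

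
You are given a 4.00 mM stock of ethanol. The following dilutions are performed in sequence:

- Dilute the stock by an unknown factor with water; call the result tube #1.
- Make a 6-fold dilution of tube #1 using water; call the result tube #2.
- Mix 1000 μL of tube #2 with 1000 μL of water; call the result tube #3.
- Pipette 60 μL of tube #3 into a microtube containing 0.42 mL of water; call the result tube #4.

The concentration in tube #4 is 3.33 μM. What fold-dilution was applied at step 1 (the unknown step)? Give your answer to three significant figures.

12.5-fold

Step 1: unknown factor x
Step 2: 6-fold → factor 6
Step 3: 1000 μL + 1000 μL = 2000 μL total → factor 2000/1000 = 2
Step 4: 60 μL + 0.42 mL = 480 μL total → factor 480/60 = 8
Product of known-step factors = 96
Overall factor = 4.00 mM / (3.33 μM) = 1201.2
x = 1201.2 / 96 = 12.5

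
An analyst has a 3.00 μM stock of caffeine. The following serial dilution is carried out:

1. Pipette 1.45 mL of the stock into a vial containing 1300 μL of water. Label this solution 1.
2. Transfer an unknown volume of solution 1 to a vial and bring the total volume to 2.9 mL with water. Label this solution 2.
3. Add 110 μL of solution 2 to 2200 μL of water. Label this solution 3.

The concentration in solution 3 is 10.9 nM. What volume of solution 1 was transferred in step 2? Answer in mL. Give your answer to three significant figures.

0.420 mL

Step 1: 1.45 mL + 1300 μL = 2.75 mL total → factor 2.75/1.45 = 1.8966
Step 2: v brought to 2.9 mL → factor = 2.9 mL/v
Step 3: 110 μL + 2200 μL = 2310 μL total → factor 2310/110 = 21
Product of known-step factors = 39.828
Overall factor = 3.00 μM / (10.9 nM) = 275.23
Step-2 factor = 275.23 / 39.828 = 6.9105
v = 2.9 mL / 6.9105 = 0.420 mL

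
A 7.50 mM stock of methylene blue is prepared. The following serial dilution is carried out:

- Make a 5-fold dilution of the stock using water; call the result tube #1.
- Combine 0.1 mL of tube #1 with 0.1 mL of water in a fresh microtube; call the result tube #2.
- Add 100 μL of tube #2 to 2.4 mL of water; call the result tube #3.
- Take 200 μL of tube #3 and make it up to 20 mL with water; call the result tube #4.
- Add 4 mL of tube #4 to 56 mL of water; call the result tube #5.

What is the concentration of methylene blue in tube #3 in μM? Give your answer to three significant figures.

30.0 μM

Step 1: 5-fold → factor 5
Step 2: 0.1 mL + 0.1 mL = 0.2 mL total → factor 0.2/0.1 = 2
Step 3: 100 μL + 2.4 mL = 2500 μL total → factor 2500/100 = 25
Dilution factor through tube #3 = 5 × 2 × 25 = 250
[tube #3] = 7.50 mM / 250 = 0.03000 mM = 30.0 μM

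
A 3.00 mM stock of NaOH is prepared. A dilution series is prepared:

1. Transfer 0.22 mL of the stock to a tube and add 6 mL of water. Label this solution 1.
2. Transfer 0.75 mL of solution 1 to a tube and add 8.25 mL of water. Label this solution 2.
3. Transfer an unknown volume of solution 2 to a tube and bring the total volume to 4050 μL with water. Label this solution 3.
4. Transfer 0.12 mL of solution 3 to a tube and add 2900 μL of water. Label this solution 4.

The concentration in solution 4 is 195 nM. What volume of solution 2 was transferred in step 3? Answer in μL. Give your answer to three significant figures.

2.25 × 10^3 μL

Step 1: 0.22 mL + 6 mL = 6.22 mL total → factor 6.22/0.22 = 28.273
Step 2: 0.75 mL + 8.25 mL = 9 mL total → factor 9/0.75 = 12
Step 3: v brought to 4050 μL → factor = 4050 μL/v
Step 4: 0.12 mL + 2900 μL = 3.02 mL total → factor 3.02/0.12 = 25.167
Product of known-step factors = 8538.4
Overall factor = 3.00 mM / (195 nM) = 15385
Step-3 factor = 15385 / 8538.4 = 1.8018
v = 4050 μL / 1.8018 = 2.25 × 10^3 μL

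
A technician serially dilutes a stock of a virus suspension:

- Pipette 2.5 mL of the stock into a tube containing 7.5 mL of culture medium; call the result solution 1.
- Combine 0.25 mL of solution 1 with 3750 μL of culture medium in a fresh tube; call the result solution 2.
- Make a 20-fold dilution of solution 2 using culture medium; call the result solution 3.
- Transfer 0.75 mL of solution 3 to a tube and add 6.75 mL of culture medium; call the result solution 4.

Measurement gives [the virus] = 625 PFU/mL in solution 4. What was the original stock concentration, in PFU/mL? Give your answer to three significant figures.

Step 1: 2.5 mL + 7.5 mL = 10 mL total → factor 10/2.5 = 4
Step 2: 0.25 mL + 3750 μL = 4 mL total → factor 4/0.25 = 16
Step 3: 20-fold → factor 20
Step 4: 0.75 mL + 6.75 mL = 7.5 mL total → factor 7.5/0.75 = 10
Overall dilution factor = 4 × 16 × 20 × 10 = 12800
Stock = 625 PFU/mL × 12800 = 8.00 × 10^6 PFU/mL

8.00 × 10^6 PFU/mL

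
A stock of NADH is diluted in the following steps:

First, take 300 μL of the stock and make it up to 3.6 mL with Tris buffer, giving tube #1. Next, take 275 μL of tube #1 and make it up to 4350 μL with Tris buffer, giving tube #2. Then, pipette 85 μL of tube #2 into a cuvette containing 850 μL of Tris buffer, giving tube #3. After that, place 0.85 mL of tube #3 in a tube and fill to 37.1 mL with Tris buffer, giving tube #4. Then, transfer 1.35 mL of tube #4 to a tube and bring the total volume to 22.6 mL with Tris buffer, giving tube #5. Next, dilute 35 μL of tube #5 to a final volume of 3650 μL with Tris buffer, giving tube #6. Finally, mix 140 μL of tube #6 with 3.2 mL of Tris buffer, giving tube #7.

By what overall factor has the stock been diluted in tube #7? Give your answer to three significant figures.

3.80 × 10^9

Step 1: 300 μL brought to 3.6 mL → factor 3600/300 = 12
Step 2: 275 μL brought to 4350 μL → factor 4350/275 = 15.818
Step 3: 85 μL + 850 μL = 935 μL total → factor 935/85 = 11
Step 4: 0.85 mL brought to 37.1 mL → factor 37.1/0.85 = 43.647
Step 5: 1.35 mL brought to 22.6 mL → factor 22.6/1.35 = 16.741
Step 6: 35 μL brought to 3650 μL → factor 3650/35 = 104.29
Step 7: 140 μL + 3.2 mL = 3340 μL total → factor 3340/140 = 23.857
Overall dilution factor = 12 × 15.818 × 11 × 43.647 × 16.741 × 104.29 × 23.857 = 3.7958 × 10^9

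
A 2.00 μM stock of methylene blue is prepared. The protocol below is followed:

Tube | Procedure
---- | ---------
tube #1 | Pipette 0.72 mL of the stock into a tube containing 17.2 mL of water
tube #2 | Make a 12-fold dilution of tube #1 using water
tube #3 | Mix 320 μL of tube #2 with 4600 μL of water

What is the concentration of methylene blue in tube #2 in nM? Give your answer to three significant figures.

Step 1: 0.72 mL + 17.2 mL = 17.92 mL total → factor 17.92/0.72 = 24.889
Step 2: 12-fold → factor 12
Dilution factor through tube #2 = 24.889 × 12 = 298.67
[tube #2] = 2.00 μM / 298.67 = 0.006696 μM = 6.70 nM

6.70 nM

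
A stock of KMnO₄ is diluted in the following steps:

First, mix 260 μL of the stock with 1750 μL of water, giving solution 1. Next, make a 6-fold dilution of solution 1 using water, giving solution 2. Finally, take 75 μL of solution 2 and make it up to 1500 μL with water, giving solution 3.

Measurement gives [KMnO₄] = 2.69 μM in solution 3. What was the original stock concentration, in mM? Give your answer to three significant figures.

Step 1: 260 μL + 1750 μL = 2010 μL total → factor 2010/260 = 7.7308
Step 2: 6-fold → factor 6
Step 3: 75 μL brought to 1500 μL → factor 1500/75 = 20
Overall dilution factor = 7.7308 × 6 × 20 = 927.69
Stock = 2.69 μM × 927.69 = 2495 μM = 2.50 mM

2.50 mM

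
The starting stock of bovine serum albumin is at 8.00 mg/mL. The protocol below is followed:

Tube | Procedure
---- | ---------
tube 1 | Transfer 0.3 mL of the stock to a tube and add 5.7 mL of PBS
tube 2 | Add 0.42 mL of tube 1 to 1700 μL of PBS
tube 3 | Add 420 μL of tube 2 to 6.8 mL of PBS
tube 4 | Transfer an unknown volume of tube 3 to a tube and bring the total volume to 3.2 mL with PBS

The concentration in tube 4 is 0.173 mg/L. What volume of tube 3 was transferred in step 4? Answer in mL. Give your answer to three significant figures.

Step 1: 0.3 mL + 5.7 mL = 6 mL total → factor 6/0.3 = 20
Step 2: 0.42 mL + 1700 μL = 2.12 mL total → factor 2.12/0.42 = 5.0476
Step 3: 420 μL + 6.8 mL = 7220 μL total → factor 7220/420 = 17.19
Step 4: v brought to 3.2 mL → factor = 3.2 mL/v
Product of known-step factors = 1735.4
Overall factor = 8.00 mg/mL / (0.173 mg/L) = 46243
Step-4 factor = 46243 / 1735.4 = 26.646
v = 3.2 mL / 26.646 = 0.120 mL

0.120 mL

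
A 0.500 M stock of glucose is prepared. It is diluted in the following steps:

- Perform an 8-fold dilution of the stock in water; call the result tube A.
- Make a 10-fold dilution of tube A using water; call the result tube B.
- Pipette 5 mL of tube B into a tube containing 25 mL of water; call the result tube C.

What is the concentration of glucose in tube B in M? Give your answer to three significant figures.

0.00625 M

Step 1: 8-fold → factor 8
Step 2: 10-fold → factor 10
Dilution factor through tube B = 8 × 10 = 80
[tube B] = 0.500 M / 80 = 0.00625 M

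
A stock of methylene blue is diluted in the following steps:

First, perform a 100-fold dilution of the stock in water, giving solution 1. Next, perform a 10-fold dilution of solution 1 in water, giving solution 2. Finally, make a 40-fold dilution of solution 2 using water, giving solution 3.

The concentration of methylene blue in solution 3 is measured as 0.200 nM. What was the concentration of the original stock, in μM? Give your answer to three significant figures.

8.00 μM

Step 1: 100-fold → factor 100
Step 2: 10-fold → factor 10
Step 3: 40-fold → factor 40
Overall dilution factor = 100 × 10 × 40 = 40000
Stock = 0.200 nM × 40000 = 8000 nM = 8.00 μM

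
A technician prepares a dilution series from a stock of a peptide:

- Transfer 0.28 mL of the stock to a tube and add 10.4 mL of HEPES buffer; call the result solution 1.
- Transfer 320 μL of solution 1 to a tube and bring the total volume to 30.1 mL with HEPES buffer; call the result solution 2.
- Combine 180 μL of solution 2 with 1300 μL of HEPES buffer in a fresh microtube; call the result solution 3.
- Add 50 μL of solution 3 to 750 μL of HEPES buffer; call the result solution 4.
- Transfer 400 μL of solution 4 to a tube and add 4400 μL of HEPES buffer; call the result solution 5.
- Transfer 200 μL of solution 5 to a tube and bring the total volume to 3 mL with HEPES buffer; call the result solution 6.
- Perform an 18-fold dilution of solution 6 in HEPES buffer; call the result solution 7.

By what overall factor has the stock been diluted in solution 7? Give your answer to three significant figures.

1.53 × 10^9

Step 1: 0.28 mL + 10.4 mL = 10.68 mL total → factor 10.68/0.28 = 38.143
Step 2: 320 μL brought to 30.1 mL → factor 30100/320 = 94.062
Step 3: 180 μL + 1300 μL = 1480 μL total → factor 1480/180 = 8.2222
Step 4: 50 μL + 750 μL = 800 μL total → factor 800/50 = 16
Step 5: 400 μL + 4400 μL = 4800 μL total → factor 4800/400 = 12
Step 6: 200 μL brought to 3 mL → factor 3000/200 = 15
Step 7: 18-fold → factor 18
Overall dilution factor = 38.143 × 94.062 × 8.2222 × 16 × 12 × 15 × 18 = 1.5293 × 10^9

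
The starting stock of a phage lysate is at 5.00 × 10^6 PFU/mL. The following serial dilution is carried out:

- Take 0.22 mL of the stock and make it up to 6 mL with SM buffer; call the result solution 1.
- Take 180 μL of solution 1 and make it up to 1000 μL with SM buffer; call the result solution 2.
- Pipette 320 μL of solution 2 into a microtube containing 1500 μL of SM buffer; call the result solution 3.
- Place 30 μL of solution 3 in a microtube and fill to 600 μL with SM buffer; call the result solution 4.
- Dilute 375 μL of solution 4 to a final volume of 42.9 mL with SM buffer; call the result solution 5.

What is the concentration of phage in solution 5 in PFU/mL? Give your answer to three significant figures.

2.54 PFU/mL

Step 1: 0.22 mL brought to 6 mL → factor 6/0.22 = 27.273
Step 2: 180 μL brought to 1000 μL → factor 1000/180 = 5.5556
Step 3: 320 μL + 1500 μL = 1820 μL total → factor 1820/320 = 5.6875
Step 4: 30 μL brought to 600 μL → factor 600/30 = 20
Step 5: 375 μL brought to 42.9 mL → factor 42900/375 = 114.4
Dilution factor through solution 5 = 27.273 × 5.5556 × 5.6875 × 20 × 114.4 = 1.9717 × 10^6
[solution 5] = 5.00 × 10^6 PFU/mL / 1.9717 × 10^6 = 2.54 PFU/mL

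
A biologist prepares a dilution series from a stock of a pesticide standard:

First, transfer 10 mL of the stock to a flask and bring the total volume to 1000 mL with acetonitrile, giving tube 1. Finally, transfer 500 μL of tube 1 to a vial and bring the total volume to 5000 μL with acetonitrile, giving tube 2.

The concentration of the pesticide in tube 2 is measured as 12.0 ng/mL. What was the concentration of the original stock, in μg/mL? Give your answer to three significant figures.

12.0 μg/mL

Step 1: 10 mL brought to 1000 mL → factor 1000/10 = 100
Step 2: 500 μL brought to 5000 μL → factor 5000/500 = 10
Overall dilution factor = 100 × 10 = 1000
Stock = 12.0 ng/mL × 1000 = 1.200 × 10^4 ng/mL = 12.0 μg/mL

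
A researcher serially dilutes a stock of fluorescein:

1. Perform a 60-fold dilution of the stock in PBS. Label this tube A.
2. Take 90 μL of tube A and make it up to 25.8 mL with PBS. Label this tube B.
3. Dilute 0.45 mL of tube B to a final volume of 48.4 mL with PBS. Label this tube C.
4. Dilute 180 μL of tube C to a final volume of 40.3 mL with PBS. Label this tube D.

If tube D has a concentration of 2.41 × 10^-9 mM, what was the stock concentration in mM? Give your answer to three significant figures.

0.998 mM

Step 1: 60-fold → factor 60
Step 2: 90 μL brought to 25.8 mL → factor 25800/90 = 286.67
Step 3: 0.45 mL brought to 48.4 mL → factor 48.4/0.45 = 107.56
Step 4: 180 μL brought to 40.3 mL → factor 40300/180 = 223.89
Overall dilution factor = 60 × 286.67 × 107.56 × 223.89 = 4.1418 × 10^8
Stock = 2.41 × 10^-9 mM × 4.1418 × 10^8 = 0.998 mM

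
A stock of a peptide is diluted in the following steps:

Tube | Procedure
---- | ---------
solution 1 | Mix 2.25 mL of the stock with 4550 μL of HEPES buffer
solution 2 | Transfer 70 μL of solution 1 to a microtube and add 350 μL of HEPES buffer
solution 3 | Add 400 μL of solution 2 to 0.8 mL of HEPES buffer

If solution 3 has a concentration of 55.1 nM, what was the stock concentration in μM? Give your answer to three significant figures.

Step 1: 2.25 mL + 4550 μL = 6.8 mL total → factor 6.8/2.25 = 3.0222
Step 2: 70 μL + 350 μL = 420 μL total → factor 420/70 = 6
Step 3: 400 μL + 0.8 mL = 1200 μL total → factor 1200/400 = 3
Overall dilution factor = 3.0222 × 6 × 3 = 54.4
Stock = 55.1 nM × 54.4 = 2997 nM = 3.00 μM

3.00 μM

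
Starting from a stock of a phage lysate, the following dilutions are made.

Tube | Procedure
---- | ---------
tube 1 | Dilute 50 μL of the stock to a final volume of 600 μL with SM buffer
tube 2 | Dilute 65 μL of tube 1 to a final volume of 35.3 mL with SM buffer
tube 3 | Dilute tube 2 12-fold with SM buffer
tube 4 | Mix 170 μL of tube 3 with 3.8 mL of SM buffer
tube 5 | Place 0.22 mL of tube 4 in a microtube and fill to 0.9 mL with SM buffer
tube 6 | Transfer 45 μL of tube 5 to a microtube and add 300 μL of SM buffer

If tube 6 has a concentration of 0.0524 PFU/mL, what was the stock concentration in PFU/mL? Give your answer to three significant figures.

3.00 × 10^6 PFU/mL

Step 1: 50 μL brought to 600 μL → factor 600/50 = 12
Step 2: 65 μL brought to 35.3 mL → factor 35300/65 = 543.08
Step 3: 12-fold → factor 12
Step 4: 170 μL + 3.8 mL = 3970 μL total → factor 3970/170 = 23.353
Step 5: 0.22 mL brought to 0.9 mL → factor 0.9/0.22 = 4.0909
Step 6: 45 μL + 300 μL = 345 μL total → factor 345/45 = 7.6667
Overall dilution factor = 12 × 543.08 × 12 × 23.353 × 4.0909 × 7.6667 = 5.7279 × 10^7
Stock = 0.0524 PFU/mL × 5.7279 × 10^7 = 3.00 × 10^6 PFU/mL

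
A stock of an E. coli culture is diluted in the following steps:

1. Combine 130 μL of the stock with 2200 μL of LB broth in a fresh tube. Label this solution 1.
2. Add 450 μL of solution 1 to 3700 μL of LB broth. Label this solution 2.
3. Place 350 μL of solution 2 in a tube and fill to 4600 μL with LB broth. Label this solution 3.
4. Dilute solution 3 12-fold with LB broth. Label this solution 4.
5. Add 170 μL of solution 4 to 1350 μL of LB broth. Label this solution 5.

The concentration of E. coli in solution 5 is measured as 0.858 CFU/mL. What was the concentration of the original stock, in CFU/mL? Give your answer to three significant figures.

2.00 × 10^5 CFU/mL

Step 1: 130 μL + 2200 μL = 2330 μL total → factor 2330/130 = 17.923
Step 2: 450 μL + 3700 μL = 4150 μL total → factor 4150/450 = 9.2222
Step 3: 350 μL brought to 4600 μL → factor 4600/350 = 13.143
Step 4: 12-fold → factor 12
Step 5: 170 μL + 1350 μL = 1520 μL total → factor 1520/170 = 8.9412
Overall dilution factor = 17.923 × 9.2222 × 13.143 × 12 × 8.9412 = 2.3308 × 10^5
Stock = 0.858 CFU/mL × 2.3308 × 10^5 = 2.00 × 10^5 CFU/mL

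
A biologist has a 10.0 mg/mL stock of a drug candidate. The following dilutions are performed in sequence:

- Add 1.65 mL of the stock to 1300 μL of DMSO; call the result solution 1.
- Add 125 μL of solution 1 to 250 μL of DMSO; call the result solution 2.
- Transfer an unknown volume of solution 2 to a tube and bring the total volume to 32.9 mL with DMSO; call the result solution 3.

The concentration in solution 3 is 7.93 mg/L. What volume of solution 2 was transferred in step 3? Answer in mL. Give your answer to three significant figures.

Step 1: 1.65 mL + 1300 μL = 2.95 mL total → factor 2.95/1.65 = 1.7879
Step 2: 125 μL + 250 μL = 375 μL total → factor 375/125 = 3
Step 3: v brought to 32.9 mL → factor = 32.9 mL/v
Product of known-step factors = 5.3636
Overall factor = 10.0 mg/mL / (7.93 mg/L) = 1261
Step-3 factor = 1261 / 5.3636 = 235.11
v = 32.9 mL / 235.11 = 0.140 mL

0.140 mL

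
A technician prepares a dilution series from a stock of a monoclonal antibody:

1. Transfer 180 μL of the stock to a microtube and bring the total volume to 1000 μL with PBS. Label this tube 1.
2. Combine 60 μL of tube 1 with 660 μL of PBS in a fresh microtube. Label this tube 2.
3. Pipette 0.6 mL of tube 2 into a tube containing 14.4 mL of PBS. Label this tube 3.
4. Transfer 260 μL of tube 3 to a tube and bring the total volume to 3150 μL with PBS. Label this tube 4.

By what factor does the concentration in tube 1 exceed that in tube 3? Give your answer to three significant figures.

Step 1: 180 μL brought to 1000 μL → factor 1000/180 = 5.5556
Step 2: 60 μL + 660 μL = 720 μL total → factor 720/60 = 12
Step 3: 0.6 mL + 14.4 mL = 15 mL total → factor 15/0.6 = 25
Dilution factor to tube 1 = 5.5556; to tube 3 = 1666.7
[tube 1]/[tube 3] = (factor to tube 3)/(factor to tube 1) = 1666.7/5.5556 = 300

300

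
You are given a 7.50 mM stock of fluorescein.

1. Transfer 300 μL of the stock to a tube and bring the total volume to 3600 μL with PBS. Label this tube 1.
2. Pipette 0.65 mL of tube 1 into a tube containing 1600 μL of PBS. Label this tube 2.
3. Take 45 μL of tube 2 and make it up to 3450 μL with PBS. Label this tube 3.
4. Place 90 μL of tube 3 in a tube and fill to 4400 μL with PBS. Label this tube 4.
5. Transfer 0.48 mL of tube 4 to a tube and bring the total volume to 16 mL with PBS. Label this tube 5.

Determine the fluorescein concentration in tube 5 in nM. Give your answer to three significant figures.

Step 1: 300 μL brought to 3600 μL → factor 3600/300 = 12
Step 2: 0.65 mL + 1600 μL = 2.25 mL total → factor 2.25/0.65 = 3.4615
Step 3: 45 μL brought to 3450 μL → factor 3450/45 = 76.667
Step 4: 90 μL brought to 4400 μL → factor 4400/90 = 48.889
Step 5: 0.48 mL brought to 16 mL → factor 16/0.48 = 33.333
Overall dilution factor = 12 × 3.4615 × 76.667 × 48.889 × 33.333 = 5.1897 × 10^6
Final = 7.50 mM / 5.1897 × 10^6 = 1.445 × 10^-6 mM = 1.45 nM

1.45 nM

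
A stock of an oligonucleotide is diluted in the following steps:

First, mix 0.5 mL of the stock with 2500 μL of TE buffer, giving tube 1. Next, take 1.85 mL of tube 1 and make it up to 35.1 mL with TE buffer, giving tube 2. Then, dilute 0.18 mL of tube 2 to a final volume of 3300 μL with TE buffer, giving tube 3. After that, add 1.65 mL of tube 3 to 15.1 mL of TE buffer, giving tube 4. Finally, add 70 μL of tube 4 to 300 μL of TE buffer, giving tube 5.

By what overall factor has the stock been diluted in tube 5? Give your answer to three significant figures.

Step 1: 0.5 mL + 2500 μL = 3 mL total → factor 3/0.5 = 6
Step 2: 1.85 mL brought to 35.1 mL → factor 35.1/1.85 = 18.973
Step 3: 0.18 mL brought to 3300 μL → factor 3.3/0.18 = 18.333
Step 4: 1.65 mL + 15.1 mL = 16.75 mL total → factor 16.75/1.65 = 10.152
Step 5: 70 μL + 300 μL = 370 μL total → factor 370/70 = 5.2857
Overall dilution factor = 6 × 18.973 × 18.333 × 10.152 × 5.2857 = 1.1199 × 10^5

1.12 × 10^5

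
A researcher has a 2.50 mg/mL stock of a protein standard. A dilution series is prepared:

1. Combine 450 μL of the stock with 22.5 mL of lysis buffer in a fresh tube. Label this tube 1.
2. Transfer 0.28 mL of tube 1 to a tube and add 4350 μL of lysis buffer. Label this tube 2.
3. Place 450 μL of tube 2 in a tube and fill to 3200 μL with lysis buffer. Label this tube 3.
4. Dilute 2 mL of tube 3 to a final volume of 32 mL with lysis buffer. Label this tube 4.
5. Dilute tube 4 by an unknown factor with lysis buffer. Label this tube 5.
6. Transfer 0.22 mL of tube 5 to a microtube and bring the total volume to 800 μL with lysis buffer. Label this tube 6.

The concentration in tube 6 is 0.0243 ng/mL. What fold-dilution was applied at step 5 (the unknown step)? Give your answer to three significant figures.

Step 1: 450 μL + 22.5 mL = 22950 μL total → factor 22950/450 = 51
Step 2: 0.28 mL + 4350 μL = 4.63 mL total → factor 4.63/0.28 = 16.536
Step 3: 450 μL brought to 3200 μL → factor 3200/450 = 7.1111
Step 4: 2 mL brought to 32 mL → factor 32/2 = 16
Step 5: unknown factor x
Step 6: 0.22 mL brought to 800 μL → factor 0.8/0.22 = 3.6364
Product of known-step factors = 3.4891 × 10^5
Overall factor = 2.50 mg/mL / (0.0243 ng/mL) = 1.0288 × 10^8
x = 1.0288 × 10^8 / 3.4891 × 10^5 = 295

295-fold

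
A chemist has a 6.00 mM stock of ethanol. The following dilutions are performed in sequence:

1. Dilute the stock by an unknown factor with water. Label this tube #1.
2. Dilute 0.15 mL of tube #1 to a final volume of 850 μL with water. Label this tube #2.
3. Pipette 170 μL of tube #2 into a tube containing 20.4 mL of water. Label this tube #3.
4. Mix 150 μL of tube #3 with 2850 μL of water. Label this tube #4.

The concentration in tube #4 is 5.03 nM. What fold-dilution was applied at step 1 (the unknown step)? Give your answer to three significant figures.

87.0-fold

Step 1: unknown factor x
Step 2: 0.15 mL brought to 850 μL → factor 0.85/0.15 = 5.6667
Step 3: 170 μL + 20.4 mL = 20570 μL total → factor 20570/170 = 121
Step 4: 150 μL + 2850 μL = 3000 μL total → factor 3000/150 = 20
Product of known-step factors = 13713
Overall factor = 6.00 mM / (5.03 nM) = 1.1928 × 10^6
x = 1.1928 × 10^6 / 13713 = 87.0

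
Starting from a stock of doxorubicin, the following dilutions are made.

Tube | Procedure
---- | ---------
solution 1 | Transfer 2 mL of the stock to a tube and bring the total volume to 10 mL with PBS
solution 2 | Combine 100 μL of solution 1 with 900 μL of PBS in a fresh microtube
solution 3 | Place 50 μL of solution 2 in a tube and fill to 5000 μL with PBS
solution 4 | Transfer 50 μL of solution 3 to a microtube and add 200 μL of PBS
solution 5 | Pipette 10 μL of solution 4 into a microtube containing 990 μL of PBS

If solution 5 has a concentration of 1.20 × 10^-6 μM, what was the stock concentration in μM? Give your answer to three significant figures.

Step 1: 2 mL brought to 10 mL → factor 10/2 = 5
Step 2: 100 μL + 900 μL = 1000 μL total → factor 1000/100 = 10
Step 3: 50 μL brought to 5000 μL → factor 5000/50 = 100
Step 4: 50 μL + 200 μL = 250 μL total → factor 250/50 = 5
Step 5: 10 μL + 990 μL = 1000 μL total → factor 1000/10 = 100
Overall dilution factor = 5 × 10 × 100 × 5 × 100 = 2.5 × 10^6
Stock = 1.20 × 10^-6 μM × 2.5 × 10^6 = 3.00 μM

3.00 μM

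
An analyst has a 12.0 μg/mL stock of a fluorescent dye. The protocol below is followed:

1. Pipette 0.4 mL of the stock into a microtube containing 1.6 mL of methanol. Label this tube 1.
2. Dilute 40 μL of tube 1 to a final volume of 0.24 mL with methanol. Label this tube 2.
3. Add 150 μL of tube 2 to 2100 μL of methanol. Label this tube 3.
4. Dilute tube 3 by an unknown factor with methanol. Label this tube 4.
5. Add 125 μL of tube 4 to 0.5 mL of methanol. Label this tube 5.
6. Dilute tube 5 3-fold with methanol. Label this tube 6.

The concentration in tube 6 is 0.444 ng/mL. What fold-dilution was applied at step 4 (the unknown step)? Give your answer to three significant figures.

4.00-fold

Step 1: 0.4 mL + 1.6 mL = 2 mL total → factor 2/0.4 = 5
Step 2: 40 μL brought to 0.24 mL → factor 240/40 = 6
Step 3: 150 μL + 2100 μL = 2250 μL total → factor 2250/150 = 15
Step 4: unknown factor x
Step 5: 125 μL + 0.5 mL = 625 μL total → factor 625/125 = 5
Step 6: 3-fold → factor 3
Product of known-step factors = 6750
Overall factor = 12.0 μg/mL / (0.444 ng/mL) = 27027
x = 27027 / 6750 = 4.00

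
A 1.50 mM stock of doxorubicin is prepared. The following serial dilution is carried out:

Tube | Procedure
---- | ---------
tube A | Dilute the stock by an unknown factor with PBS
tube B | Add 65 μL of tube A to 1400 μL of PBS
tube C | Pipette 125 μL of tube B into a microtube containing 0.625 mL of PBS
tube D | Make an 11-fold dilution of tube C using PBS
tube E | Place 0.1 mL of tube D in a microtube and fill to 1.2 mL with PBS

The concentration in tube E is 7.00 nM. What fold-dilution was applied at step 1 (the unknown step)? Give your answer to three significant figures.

12.0-fold

Step 1: unknown factor x
Step 2: 65 μL + 1400 μL = 1465 μL total → factor 1465/65 = 22.538
Step 3: 125 μL + 0.625 mL = 750 μL total → factor 750/125 = 6
Step 4: 11-fold → factor 11
Step 5: 0.1 mL brought to 1.2 mL → factor 1.2/0.1 = 12
Product of known-step factors = 17850
Overall factor = 1.50 mM / (7.00 nM) = 2.1429 × 10^5
x = 2.1429 × 10^5 / 17850 = 12.0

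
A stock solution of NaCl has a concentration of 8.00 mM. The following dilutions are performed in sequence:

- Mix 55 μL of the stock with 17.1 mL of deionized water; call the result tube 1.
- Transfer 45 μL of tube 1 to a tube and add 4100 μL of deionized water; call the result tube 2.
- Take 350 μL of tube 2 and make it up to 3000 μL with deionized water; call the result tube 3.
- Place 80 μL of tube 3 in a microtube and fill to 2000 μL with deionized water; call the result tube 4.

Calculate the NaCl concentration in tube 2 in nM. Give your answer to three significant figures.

278 nM

Step 1: 55 μL + 17.1 mL = 17155 μL total → factor 17155/55 = 311.91
Step 2: 45 μL + 4100 μL = 4145 μL total → factor 4145/45 = 92.111
Dilution factor through tube 2 = 311.91 × 92.111 = 28730
[tube 2] = 8.00 mM / 28730 = 0.0002785 mM = 278 nM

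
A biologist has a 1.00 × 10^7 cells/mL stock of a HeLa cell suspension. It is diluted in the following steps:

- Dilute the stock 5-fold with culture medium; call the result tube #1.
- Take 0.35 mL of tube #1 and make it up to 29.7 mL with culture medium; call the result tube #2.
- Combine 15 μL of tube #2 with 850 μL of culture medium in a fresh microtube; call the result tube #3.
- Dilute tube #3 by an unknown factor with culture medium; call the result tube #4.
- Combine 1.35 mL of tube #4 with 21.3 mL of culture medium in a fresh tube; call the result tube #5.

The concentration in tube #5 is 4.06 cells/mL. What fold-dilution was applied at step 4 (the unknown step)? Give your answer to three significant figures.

Step 1: 5-fold → factor 5
Step 2: 0.35 mL brought to 29.7 mL → factor 29.7/0.35 = 84.857
Step 3: 15 μL + 850 μL = 865 μL total → factor 865/15 = 57.667
Step 4: unknown factor x
Step 5: 1.35 mL + 21.3 mL = 22.65 mL total → factor 22.65/1.35 = 16.778
Product of known-step factors = 4.105 × 10^5
Overall factor = 1.00 × 10^7 cells/mL / (4.06 cells/mL) = 2.4631 × 10^6
x = 2.4631 × 10^6 / 4.105 × 10^5 = 6.00

6.00-fold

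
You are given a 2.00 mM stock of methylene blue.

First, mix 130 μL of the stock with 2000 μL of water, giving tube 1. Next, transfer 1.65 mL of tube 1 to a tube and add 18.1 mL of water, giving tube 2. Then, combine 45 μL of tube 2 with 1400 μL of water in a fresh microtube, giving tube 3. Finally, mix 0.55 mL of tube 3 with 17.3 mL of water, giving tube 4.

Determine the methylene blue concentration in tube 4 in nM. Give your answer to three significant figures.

Step 1: 130 μL + 2000 μL = 2130 μL total → factor 2130/130 = 16.385
Step 2: 1.65 mL + 18.1 mL = 19.75 mL total → factor 19.75/1.65 = 11.97
Step 3: 45 μL + 1400 μL = 1445 μL total → factor 1445/45 = 32.111
Step 4: 0.55 mL + 17.3 mL = 17.85 mL total → factor 17.85/0.55 = 32.455
Overall dilution factor = 16.385 × 11.97 × 32.111 × 32.455 = 2.0439 × 10^5
Final = 2.00 mM / 2.0439 × 10^5 = 9.785 × 10^-6 mM = 9.79 nM

9.79 nM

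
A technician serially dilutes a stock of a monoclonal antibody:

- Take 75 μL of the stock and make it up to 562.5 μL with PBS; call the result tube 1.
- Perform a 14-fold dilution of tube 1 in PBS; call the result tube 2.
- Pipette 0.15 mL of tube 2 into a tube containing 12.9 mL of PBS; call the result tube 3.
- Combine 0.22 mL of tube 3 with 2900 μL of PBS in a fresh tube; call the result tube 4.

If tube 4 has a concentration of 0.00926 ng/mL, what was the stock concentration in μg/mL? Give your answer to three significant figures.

1.20 μg/mL

Step 1: 75 μL brought to 562.5 μL → factor 562.5/75 = 7.5
Step 2: 14-fold → factor 14
Step 3: 0.15 mL + 12.9 mL = 13.05 mL total → factor 13.05/0.15 = 87
Step 4: 0.22 mL + 2900 μL = 3.12 mL total → factor 3.12/0.22 = 14.182
Overall dilution factor = 7.5 × 14 × 87 × 14.182 = 1.2955 × 10^5
Stock = 0.00926 ng/mL × 1.2955 × 10^5 = 1200 ng/mL = 1.20 μg/mL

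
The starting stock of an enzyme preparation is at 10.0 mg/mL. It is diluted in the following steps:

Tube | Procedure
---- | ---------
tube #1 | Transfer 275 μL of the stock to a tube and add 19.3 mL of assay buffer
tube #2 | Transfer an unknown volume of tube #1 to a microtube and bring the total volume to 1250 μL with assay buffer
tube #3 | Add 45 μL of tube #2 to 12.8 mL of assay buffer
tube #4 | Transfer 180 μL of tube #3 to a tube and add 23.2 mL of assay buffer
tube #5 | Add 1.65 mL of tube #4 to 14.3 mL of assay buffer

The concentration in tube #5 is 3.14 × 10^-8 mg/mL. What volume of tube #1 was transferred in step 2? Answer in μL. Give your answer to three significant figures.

100 μL

Step 1: 275 μL + 19.3 mL = 19575 μL total → factor 19575/275 = 71.182
Step 2: v brought to 1250 μL → factor = 1250 μL/v
Step 3: 45 μL + 12.8 mL = 12845 μL total → factor 12845/45 = 285.44
Step 4: 180 μL + 23.2 mL = 23380 μL total → factor 23380/180 = 129.89
Step 5: 1.65 mL + 14.3 mL = 15.95 mL total → factor 15.95/1.65 = 9.6667
Product of known-step factors = 2.5512 × 10^7
Overall factor = 10.0 mg/mL / (3.14 × 10^-8 mg/mL) = 3.1847 × 10^8
Step-2 factor = 3.1847 × 10^8 / 2.5512 × 10^7 = 12.483
v = 1250 μL / 12.483 = 100 μL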